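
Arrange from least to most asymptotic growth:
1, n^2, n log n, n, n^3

Ordered by growth rate: 1 < n < n log n < n^2 < n^3.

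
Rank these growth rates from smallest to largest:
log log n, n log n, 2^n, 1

Ordered by growth rate: 1 < log log n < n log n < 2^n.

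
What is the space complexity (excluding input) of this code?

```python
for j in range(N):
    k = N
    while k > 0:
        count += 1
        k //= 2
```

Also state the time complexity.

Space complexity: O(1).
Only a constant amount of auxiliary storage is used; nothing grows with n.
Time complexity: O(n log n).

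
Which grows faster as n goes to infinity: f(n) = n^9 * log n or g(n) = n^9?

f(n) = n^9 * log n grows faster: extra log n factor -> infinity.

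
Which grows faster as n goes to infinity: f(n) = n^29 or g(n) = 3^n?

g(n) = 3^n grows faster: any exponential with base > 1 dominates every polynomial.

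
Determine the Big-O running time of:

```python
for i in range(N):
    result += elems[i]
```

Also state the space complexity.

Time complexity: O(n).
Space complexity: O(1).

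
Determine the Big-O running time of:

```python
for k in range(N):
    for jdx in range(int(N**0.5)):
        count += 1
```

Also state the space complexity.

Time complexity: O(n * sqrt(n)).
Space complexity: O(1).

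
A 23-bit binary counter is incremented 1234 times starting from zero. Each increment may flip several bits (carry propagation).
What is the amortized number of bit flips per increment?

Bit i flips on every 2^i-th increment, so over 1234 increments bit i flips floor(1234/2^i) times. Summing over i: total flips < 2 * 1234. Amortized: < 2 = O(1) per increment.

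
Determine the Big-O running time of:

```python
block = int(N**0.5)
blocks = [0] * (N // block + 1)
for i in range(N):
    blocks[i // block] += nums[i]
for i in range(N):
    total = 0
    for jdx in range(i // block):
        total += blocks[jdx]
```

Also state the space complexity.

Time complexity: O(n * sqrt(n)).
Space complexity: O(sqrt(n)).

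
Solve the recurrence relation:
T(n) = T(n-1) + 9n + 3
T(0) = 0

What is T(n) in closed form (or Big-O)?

Dominant term in sum is 9*sum(i, i=1..n) = 9*n*(n+1)/2 = O(n^2).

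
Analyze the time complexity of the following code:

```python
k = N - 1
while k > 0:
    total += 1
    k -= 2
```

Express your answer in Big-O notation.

Time complexity: O(n).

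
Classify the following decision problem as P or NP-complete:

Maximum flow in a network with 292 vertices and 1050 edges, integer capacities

This problem is in P: Edmonds-Karp / push-relabel run in polynomial time.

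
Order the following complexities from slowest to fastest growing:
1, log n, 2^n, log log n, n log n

Ordered by growth rate: 1 < log log n < log n < n log n < 2^n.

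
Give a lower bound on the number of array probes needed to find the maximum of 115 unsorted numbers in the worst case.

Adversary: any unprobed cell could hold a value larger than everything seen so far. If fewer than 115 cells are probed, the adversary places the max in an unprobed cell. So all 115 cells must be examined; together with 115-1 comparisons this is tight.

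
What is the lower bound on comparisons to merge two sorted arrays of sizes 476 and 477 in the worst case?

Adversary: with |476 - 477| <= 1 the inputs can be fully interleaved so that every adjacent pair in the merged output comes from different arrays. Then each of the 952 adjacent pairs must be directly compared, or the algorithm cannot determine their relative order. Standard merge meets this bound.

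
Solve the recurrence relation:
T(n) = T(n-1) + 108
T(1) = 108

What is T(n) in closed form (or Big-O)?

Unrolling: T(n) = T(n-1) + 108 = T(n-2) + 2*108 = ... = T(1) + (n-1)*108 = 108 + (n-1)*108 = 108n.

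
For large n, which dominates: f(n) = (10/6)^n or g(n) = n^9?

f(n) = (10/6)^n grows faster: (10/6)^n is exponential with base 10/6 > 1, dominating every polynomial.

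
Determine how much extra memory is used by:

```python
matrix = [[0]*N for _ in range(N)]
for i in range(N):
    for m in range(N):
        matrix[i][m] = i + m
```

Space complexity: O(n^2).
A 2D structure of size n x n is allocated.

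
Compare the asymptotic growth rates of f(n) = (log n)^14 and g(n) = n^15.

g(n) = n^15 grows faster: any positive polynomial dominates any polylog.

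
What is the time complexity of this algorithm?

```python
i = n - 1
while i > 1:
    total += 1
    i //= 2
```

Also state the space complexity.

Time complexity: O(log n).
Space complexity: O(1).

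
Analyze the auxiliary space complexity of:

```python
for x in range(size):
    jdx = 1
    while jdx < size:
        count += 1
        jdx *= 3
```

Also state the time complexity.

Space complexity: O(1).
Only a constant amount of auxiliary storage is used; nothing grows with n.
Time complexity: O(n log n).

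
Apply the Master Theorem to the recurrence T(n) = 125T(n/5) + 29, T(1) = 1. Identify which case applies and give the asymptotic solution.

a=125, b=5, f(n)=29.
log_5(125) = 3 > 0.
Since f(n) = O(n^0) is polynomially smaller than n^3, Case 1 applies.
T(n) = Theta(n^3).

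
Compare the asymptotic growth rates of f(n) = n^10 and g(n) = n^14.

g(n) = n^14 grows faster: n^14/n^10 = n^4 -> infinity.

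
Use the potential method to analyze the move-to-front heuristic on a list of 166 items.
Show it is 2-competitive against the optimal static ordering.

Let Phi = number of inversions between the MTF list and the optimal static list (0 <= Phi <= C(166,2)). Accessing an element at MTF position k and optimal position j: the move-to-front destroys all k-1 inversions in front of it that are not in front in optimal (>= k-j of them) and creates at most j-1 new ones. Amortized cost <= k + (j-1) - (k-j) = 2j - 1 <= 2 * optimal cost.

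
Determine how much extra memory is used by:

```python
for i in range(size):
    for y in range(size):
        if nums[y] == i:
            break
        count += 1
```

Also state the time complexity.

Space complexity: O(1).
Only a constant amount of auxiliary storage is used; nothing grows with n.
Time complexity: O(n^2).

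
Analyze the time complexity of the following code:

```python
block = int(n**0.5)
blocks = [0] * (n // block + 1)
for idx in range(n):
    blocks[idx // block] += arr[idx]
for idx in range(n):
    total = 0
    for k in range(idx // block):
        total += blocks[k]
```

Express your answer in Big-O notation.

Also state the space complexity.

Time complexity: O(n * sqrt(n)).
Space complexity: O(sqrt(n)).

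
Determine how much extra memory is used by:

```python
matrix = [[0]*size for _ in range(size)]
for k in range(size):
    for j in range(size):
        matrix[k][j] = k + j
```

Space complexity: O(n^2).
A 2D structure of size n x n is allocated.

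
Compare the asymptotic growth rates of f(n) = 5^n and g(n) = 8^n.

g(n) = 8^n grows faster: (8/5)^n -> infinity since 8/5 > 1.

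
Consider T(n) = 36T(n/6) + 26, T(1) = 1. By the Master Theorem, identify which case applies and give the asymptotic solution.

a=36, b=6, f(n)=26.
log_6(36) = 2 > 0.
Since f(n) = O(n^0) is polynomially smaller than n^2, Case 1 applies.
T(n) = Theta(n^2).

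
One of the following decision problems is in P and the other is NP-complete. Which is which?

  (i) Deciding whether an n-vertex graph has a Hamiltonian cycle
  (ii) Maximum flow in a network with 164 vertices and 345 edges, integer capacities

(i) is NP-complete: one of Karp's 21 NP-complete problems.
(ii) is P: Edmonds-Karp / push-relabel run in polynomial time.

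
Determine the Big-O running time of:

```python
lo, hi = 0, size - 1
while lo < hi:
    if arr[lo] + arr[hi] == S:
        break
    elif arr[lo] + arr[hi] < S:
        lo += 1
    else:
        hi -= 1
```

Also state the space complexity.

Time complexity: O(n).
Space complexity: O(1).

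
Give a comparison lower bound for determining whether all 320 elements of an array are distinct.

In the algebraic decision-tree model, the YES region for element distinctness on 320 elements has 320! connected components (one per ordering). Ben-Or's theorem then gives a lower bound of Omega(log(n!)) = Omega(n log n).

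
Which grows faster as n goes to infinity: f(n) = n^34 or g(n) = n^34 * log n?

g(n) = n^34 * log n grows faster: extra log n factor -> infinity.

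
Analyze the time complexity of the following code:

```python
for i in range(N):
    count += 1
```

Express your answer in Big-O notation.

Time complexity: O(n).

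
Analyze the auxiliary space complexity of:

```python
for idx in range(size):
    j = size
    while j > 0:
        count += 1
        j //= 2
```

Space complexity: O(1).
Only a constant amount of auxiliary storage is used; nothing grows with n.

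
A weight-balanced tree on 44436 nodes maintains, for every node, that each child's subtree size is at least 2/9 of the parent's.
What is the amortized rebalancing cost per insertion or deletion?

With balance ratio 2/9, tree height is O(log_{9/2}(44436)) = O(log n). A rebalance at a node of size s costs O(s) but requires Omega(s) updates in that subtree to retrigger. Summed over the O(log n) ancestors of the touched leaf, amortized rebalancing is O(log n).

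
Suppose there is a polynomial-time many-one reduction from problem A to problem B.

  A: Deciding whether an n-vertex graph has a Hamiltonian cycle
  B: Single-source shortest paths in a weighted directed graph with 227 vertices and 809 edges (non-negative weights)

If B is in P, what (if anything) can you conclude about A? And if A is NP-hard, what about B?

A poly-time reduction A <=_p B means any A-instance can be transformed to a B-instance in poly time.
If B is in P: compose the reduction with B's poly-time algorithm to solve A in poly time, so A is in P.
If A is NP-hard: every NP problem reduces to A, which reduces to B; composing reductions, every NP problem reduces to B, so B is NP-hard.
(Here in fact A is NP-complete and B is in P, so no such reduction is known -- its existence would imply P = NP; the analysis concerns only what the assumed reduction would or would not let you conclude.)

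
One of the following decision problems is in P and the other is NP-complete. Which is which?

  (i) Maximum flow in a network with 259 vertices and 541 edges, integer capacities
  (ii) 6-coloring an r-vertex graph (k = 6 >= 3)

(i) is P: Edmonds-Karp / push-relabel run in polynomial time.
(ii) is NP-complete: graph k-coloring for k>=3 is NP-complete by reduction from 3-SAT.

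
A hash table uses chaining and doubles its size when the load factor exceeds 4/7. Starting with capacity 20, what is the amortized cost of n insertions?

Rehashing occurs when load exceeds 4/7. Total rehash cost is geometric series summing to O(n). Each insertion itself is O(1). Amortized: O(1).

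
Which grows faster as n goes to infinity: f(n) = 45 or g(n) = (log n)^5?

g(n) = (log n)^5 grows faster: any unbounded function dominates a constant.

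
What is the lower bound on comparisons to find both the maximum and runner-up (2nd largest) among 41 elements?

Lower bound: finding the max needs 41-1 comparisons. By an adversary weight-doubling argument, the maximum element must personally win at least ceil(log_2(41)) = 6 comparisons in any correct algorithm. The 2nd largest is among those 6 direct losers, and distinguishing it requires 6-1 more comparisons. Total >= 41-1 + 6-1 = 45. A balanced tournament achieves this bound exactly.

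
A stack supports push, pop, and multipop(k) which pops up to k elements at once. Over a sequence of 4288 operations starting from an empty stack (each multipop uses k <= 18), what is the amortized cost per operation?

Each element is pushed exactly once and popped at most once (whether by pop or as part of a multipop). So the total number of individual pops over the whole sequence is at most the number of pushes, which is at most 4288. Total work <= 2 * 4288, hence O(1) amortized per operation.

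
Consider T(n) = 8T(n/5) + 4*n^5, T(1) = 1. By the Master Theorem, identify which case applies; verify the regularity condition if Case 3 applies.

a=8, b=5, f(n)=4*n^5.
log_5(8) = 1.292 < 5.
f(n) = Omega(n^(1.292+epsilon)) for some epsilon > 0, so Case 3 is the candidate.
Regularity: a*f(n/b) = 8*4*(n/5)^5 = (8/3125)*4*n^5 <= c*f(n) with c = 8/3125 < 1. Satisfied.
Case 3: T(n) = Theta(n^5).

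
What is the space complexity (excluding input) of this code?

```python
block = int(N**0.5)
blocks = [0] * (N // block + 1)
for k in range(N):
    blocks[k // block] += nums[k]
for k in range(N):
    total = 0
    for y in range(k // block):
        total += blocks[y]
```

Space complexity: O(sqrt(n)).
Storage scales with sqrt(n).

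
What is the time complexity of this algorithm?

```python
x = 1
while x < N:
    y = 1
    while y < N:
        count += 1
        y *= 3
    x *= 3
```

Time complexity: O(log^2 n).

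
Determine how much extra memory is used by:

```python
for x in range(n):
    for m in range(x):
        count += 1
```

Space complexity: O(1).
Only a constant amount of auxiliary storage is used; nothing grows with n.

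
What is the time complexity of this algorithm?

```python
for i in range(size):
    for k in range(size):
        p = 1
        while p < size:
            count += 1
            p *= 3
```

Time complexity: O(n^2 log n).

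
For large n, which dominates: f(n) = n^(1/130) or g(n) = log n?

f(n) = n^(1/130) grows faster: any positive power of n dominates log n.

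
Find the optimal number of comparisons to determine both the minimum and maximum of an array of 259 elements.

Naive approach: 516 comparisons (258 for max + 258 for min).
Optimal: Compare elements in pairs first (floor(n/2) = 129 comparisons), then find max among winners and min among losers (129 comparisons each).
Total: ceil(3n/2) - 2 = 387 comparisons. An adversary argument shows this is also a lower bound.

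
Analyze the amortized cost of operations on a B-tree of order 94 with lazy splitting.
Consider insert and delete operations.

In a B-tree of order 94, a node splits when it has 94 keys. With lazy splitting, we use potential Phi = number of full nodes + number of near-empty nodes. Each split costs O(1) but reduces potential. Between splits, at least 47 insertions must occur in that node. Amortized structural cost is O(1) per operation, plus O(log_94 n) traversal.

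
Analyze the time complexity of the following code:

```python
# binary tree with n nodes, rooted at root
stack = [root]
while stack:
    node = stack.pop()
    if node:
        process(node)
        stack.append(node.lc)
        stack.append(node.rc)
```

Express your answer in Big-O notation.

Time complexity: O(n).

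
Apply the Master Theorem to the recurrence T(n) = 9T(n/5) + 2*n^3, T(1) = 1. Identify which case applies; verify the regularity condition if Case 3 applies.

a=9, b=5, f(n)=2*n^3.
log_5(9) = 1.365 < 3.
f(n) = Omega(n^(1.365+epsilon)) for some epsilon > 0, so Case 3 is the candidate.
Regularity: a*f(n/b) = 9*2*(n/5)^3 = (9/125)*2*n^3 <= c*f(n) with c = 9/125 < 1. Satisfied.
Case 3: T(n) = Theta(n^3).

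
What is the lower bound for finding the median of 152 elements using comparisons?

To find the median of 152 elements, every element must be compared at least once, so the lower bound is Omega(n). The BFPRT algorithm achieves O(n), making this tight.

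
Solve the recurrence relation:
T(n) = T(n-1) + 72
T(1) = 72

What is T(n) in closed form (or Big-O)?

Unrolling: T(n) = T(n-1) + 72 = T(n-2) + 2*72 = ... = T(1) + (n-1)*72 = 72 + (n-1)*72 = 72n.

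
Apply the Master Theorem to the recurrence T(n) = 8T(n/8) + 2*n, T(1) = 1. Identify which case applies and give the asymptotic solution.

a=8, b=8, f(n)=2*n.
log_8(8) = 1, so n^(log_b(a)) = n.
f(n) = Theta(n), so Case 2 applies.
T(n) = Theta(n log n).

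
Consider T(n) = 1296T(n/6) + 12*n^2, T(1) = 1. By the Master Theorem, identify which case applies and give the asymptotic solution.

a=1296, b=6, f(n)=12*n^2.
log_6(1296) = 4 > 2.
Since f(n) = O(n^2) is polynomially smaller than n^4, Case 1 applies.
T(n) = Theta(n^4).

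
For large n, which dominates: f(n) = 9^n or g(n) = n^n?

g(n) = n^n grows faster: n^n / 9^n = (n/9)^n -> infinity once n > 9.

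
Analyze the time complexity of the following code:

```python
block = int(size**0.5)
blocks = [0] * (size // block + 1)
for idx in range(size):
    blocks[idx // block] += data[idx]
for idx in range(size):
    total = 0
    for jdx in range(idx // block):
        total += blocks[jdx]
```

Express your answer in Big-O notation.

Time complexity: O(n * sqrt(n)).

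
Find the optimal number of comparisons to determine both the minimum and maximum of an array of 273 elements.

Naive approach: 544 comparisons (272 for max + 272 for min).
Optimal: Compare elements in pairs first (floor(n/2) = 136 comparisons), then find max among winners and min among losers (136 comparisons each).
Total: ceil(3n/2) - 2 = 408 comparisons. An adversary argument shows this is also a lower bound.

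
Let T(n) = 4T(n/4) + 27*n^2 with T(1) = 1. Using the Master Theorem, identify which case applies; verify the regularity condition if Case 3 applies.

a=4, b=4, f(n)=27*n^2.
log_4(4) = 1 < 2.
f(n) = Omega(n^(1+epsilon)) for some epsilon > 0, so Case 3 is the candidate.
Regularity: a*f(n/b) = 4*27*(n/4)^2 = (4/16)*27*n^2 <= c*f(n) with c = 4/16 < 1. Satisfied.
Case 3: T(n) = Theta(n^2).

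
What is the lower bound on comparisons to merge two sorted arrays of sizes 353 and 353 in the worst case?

Adversary: with |353 - 353| <= 1 the inputs can be fully interleaved so that every adjacent pair in the merged output comes from different arrays. Then each of the 705 adjacent pairs must be directly compared, or the algorithm cannot determine their relative order. Standard merge meets this bound.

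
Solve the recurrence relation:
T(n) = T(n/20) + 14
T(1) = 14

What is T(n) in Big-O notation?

Each step divides n by 20 and adds 14. After log_20(n) steps, T(n) = O(log n).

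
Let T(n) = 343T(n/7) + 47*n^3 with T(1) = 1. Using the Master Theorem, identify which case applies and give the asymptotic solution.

a=343, b=7, f(n)=47*n^3.
log_7(343) = 3, so n^(log_b(a)) = n^3.
f(n) = Theta(n^3), so Case 2 applies.
T(n) = Theta(n^3 log n).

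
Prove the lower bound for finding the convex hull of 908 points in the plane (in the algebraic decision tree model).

Reduction from sorting: given 908 numbers x_1,...,x_{908}, map x_i to the point (x_i, x_i^2) on the parabola y = x^2. All points are on the convex hull, and walking the hull gives them in sorted x-order. Since sorting requires Omega(n log n), so does planar convex hull.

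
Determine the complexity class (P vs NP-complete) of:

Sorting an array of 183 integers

This problem is in P: merge sort runs in O(n log n).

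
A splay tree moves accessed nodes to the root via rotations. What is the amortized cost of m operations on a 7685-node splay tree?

Using a potential function Phi = sum of log(size of subtree) for each node, each splay operation has amortized cost O(log n) where n = 7685. Bad individual operations (O(n)) are offset by decreased potential.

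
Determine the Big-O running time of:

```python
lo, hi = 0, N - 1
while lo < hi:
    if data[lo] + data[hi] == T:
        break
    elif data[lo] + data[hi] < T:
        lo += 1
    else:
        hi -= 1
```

Time complexity: O(n).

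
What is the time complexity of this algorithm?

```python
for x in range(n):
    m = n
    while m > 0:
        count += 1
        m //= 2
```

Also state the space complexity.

Time complexity: O(n log n).
Space complexity: O(1).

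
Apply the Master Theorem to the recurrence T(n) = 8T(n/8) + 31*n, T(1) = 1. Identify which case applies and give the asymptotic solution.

a=8, b=8, f(n)=31*n.
log_8(8) = 1, so n^(log_b(a)) = n.
f(n) = Theta(n), so Case 2 applies.
T(n) = Theta(n log n).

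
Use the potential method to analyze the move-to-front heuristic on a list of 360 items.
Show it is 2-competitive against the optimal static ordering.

Let Phi = number of inversions between the MTF list and the optimal static list (0 <= Phi <= C(360,2)). Accessing an element at MTF position k and optimal position j: the move-to-front destroys all k-1 inversions in front of it that are not in front in optimal (>= k-j of them) and creates at most j-1 new ones. Amortized cost <= k + (j-1) - (k-j) = 2j - 1 <= 2 * optimal cost.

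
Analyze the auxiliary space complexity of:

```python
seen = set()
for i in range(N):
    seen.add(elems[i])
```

Space complexity: O(n).
Auxiliary storage grows linearly with the input size n in the worst case.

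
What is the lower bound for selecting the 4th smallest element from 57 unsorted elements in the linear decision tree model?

Selecting the 4th smallest of 57 elements requires Omega(n) comparisons. Every element must be compared at least once. The BFPRT algorithm achieves O(n), making this tight.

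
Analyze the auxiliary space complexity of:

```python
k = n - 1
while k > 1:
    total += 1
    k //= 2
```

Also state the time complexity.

Space complexity: O(1).
Only a constant amount of auxiliary storage is used; nothing grows with n.
Time complexity: O(log n).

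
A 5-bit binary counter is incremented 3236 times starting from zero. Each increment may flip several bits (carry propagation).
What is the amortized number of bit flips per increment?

Bit i flips on every 2^i-th increment, so over 3236 increments bit i flips floor(3236/2^i) times. Summing over i: total flips < 2 * 3236. Amortized: < 2 = O(1) per increment.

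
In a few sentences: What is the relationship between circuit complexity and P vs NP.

A language is in P iff it has polynomial-size uniform circuit families. P/poly contains all languages decidable by polynomial-size circuits (even non-uniform). If NP is not in P/poly, then P != NP. Proving super-polynomial circuit lower bounds for an NP problem would separate P from NP.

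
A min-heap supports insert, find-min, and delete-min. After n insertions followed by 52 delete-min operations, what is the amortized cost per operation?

Insert takes O(log n) worst case. Delete-min takes O(log n). Over a sequence of n inserts and 52 delete-mins, total cost is O((n + 52) log n). Amortized per operation: O(log n).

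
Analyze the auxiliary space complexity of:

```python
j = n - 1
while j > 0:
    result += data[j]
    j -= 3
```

Space complexity: O(1).
Only a constant amount of auxiliary storage is used; nothing grows with n.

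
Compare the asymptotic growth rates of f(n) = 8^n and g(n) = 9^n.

g(n) = 9^n grows faster: (9/8)^n -> infinity since 9/8 > 1.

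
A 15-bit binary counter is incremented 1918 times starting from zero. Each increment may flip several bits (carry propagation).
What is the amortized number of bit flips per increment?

Bit i flips on every 2^i-th increment, so over 1918 increments bit i flips floor(1918/2^i) times. Summing over i: total flips < 2 * 1918. Amortized: < 2 = O(1) per increment.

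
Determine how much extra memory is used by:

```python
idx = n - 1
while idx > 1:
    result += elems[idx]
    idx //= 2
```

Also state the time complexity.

Space complexity: O(1).
Only a constant amount of auxiliary storage is used; nothing grows with n.
Time complexity: O(log n).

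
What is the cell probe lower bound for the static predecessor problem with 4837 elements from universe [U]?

The Patrascu-Thorup lower bound shows any data structure on n = 4837 elements using O(n * polylog(n)) space requires Omega(log log U) query time. van Emde Boas trees achieve O(log log U) with O(U) space.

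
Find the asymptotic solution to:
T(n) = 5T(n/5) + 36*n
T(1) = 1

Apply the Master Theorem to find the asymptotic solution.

a=5, b=5, f(n)=36*n. log_5(5) = 1. Case 2: T(n) = O(n log n).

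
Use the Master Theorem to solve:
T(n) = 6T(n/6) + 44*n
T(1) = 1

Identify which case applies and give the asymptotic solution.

a=6, b=6, f(n)=44*n.
log_6(6) = 1, so n^(log_b(a)) = n.
f(n) = Theta(n), so Case 2 applies.
T(n) = Theta(n log n).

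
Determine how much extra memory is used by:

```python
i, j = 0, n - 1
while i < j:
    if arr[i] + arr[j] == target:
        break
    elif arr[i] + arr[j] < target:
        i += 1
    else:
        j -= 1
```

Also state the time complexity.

Space complexity: O(1).
Only a constant amount of auxiliary storage is used; nothing grows with n.
Time complexity: O(n).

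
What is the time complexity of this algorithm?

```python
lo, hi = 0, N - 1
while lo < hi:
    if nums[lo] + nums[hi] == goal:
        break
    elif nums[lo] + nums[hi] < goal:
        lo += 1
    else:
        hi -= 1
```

Time complexity: O(n).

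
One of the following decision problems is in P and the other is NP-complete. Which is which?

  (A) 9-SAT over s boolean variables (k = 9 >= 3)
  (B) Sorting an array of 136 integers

(A) is NP-complete: 3-SAT is NP-complete (Cook-Levin); k-SAT for k>=3 reduces from 3-SAT.
(B) is P: merge sort runs in O(n log n).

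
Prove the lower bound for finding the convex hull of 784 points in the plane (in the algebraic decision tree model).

Reduction from sorting: given 784 numbers x_1,...,x_{784}, map x_i to the point (x_i, x_i^2) on the parabola y = x^2. All points are on the convex hull, and walking the hull gives them in sorted x-order. Since sorting requires Omega(n log n), so does planar convex hull.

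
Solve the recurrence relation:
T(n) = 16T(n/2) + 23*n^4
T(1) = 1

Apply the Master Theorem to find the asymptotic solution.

a=16, b=2, f(n)=23*n^4. log_2(16) = 4. Case 2: T(n) = O(n^4 log n).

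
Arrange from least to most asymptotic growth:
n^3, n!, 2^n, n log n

Ordered by growth rate: n log n < n^3 < 2^n < n!.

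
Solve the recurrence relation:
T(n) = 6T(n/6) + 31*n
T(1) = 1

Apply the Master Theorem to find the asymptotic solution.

a=6, b=6, f(n)=31*n. log_6(6) = 1. Case 2: T(n) = O(n log n).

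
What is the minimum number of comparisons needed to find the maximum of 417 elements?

Finding the maximum requires 416 comparisons. Each comparison eliminates exactly one candidate. With 417 candidates, we need 416 eliminations.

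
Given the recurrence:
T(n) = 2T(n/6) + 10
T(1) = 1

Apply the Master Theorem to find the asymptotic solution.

a=2, b=6, f(n)=10. log_6(2) = 0.3869. Case 1 of Master Theorem: T(n) = O(n^0.3869).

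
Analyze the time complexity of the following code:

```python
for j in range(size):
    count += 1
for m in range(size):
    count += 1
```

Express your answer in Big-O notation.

Time complexity: O(n).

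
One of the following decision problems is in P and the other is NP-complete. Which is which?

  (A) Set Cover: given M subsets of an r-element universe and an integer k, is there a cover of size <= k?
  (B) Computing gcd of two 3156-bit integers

(A) is NP-complete: one of Karp's 21 NP-complete problems (with k part of the input).
(B) is P: the Euclidean algorithm runs in polynomial time in the bit-length.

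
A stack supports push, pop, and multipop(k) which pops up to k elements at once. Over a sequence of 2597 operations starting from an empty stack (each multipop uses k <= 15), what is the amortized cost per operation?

Each element is pushed exactly once and popped at most once (whether by pop or as part of a multipop). So the total number of individual pops over the whole sequence is at most the number of pushes, which is at most 2597. Total work <= 2 * 2597, hence O(1) amortized per operation.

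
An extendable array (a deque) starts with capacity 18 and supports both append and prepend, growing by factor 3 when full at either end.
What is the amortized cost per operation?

Growth at either end copies all elements; capacities form a geometric sequence with ratio 3, so total copy cost over n operations is O(n) (two geometric series). Amortized O(1).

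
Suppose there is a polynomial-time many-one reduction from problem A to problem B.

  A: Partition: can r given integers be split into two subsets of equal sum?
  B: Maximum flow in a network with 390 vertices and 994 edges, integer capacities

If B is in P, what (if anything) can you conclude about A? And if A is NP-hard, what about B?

A poly-time reduction A <=_p B means any A-instance can be transformed to a B-instance in poly time.
If B is in P: compose the reduction with B's poly-time algorithm to solve A in poly time, so A is in P.
If A is NP-hard: every NP problem reduces to A, which reduces to B; composing reductions, every NP problem reduces to B, so B is NP-hard.
(Here in fact A is NP-complete and B is in P, so no such reduction is known -- its existence would imply P = NP; the analysis concerns only what the assumed reduction would or would not let you conclude.)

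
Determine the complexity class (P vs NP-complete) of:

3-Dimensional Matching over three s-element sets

This problem is NP-complete: one of Karp's 21 NP-complete problems.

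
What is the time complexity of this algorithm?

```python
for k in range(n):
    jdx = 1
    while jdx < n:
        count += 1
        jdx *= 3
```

Time complexity: O(n log n).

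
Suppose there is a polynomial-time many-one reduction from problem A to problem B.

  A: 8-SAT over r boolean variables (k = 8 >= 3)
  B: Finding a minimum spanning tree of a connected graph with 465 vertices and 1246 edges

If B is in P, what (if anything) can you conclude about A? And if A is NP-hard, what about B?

A poly-time reduction A <=_p B means any A-instance can be transformed to a B-instance in poly time.
If B is in P: compose the reduction with B's poly-time algorithm to solve A in poly time, so A is in P.
If A is NP-hard: every NP problem reduces to A, which reduces to B; composing reductions, every NP problem reduces to B, so B is NP-hard.
(Here in fact A is NP-complete and B is in P, so no such reduction is known -- its existence would imply P = NP; the analysis concerns only what the assumed reduction would or would not let you conclude.)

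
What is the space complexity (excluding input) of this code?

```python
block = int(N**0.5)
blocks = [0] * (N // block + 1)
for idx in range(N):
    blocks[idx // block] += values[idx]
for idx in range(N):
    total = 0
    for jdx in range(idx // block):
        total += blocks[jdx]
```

Space complexity: O(sqrt(n)).
Storage scales with sqrt(n).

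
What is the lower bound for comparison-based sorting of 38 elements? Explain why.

A comparison-based sorting algorithm corresponds to a decision tree. With 38! possible permutations, the tree has 38! leaves. The height is at least log_2(38!) = Omega(n log n) by Stirling's approximation.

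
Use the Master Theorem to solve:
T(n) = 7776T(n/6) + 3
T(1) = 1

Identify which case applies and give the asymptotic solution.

a=7776, b=6, f(n)=3.
log_6(7776) = 5 > 0.
Since f(n) = O(n^0) is polynomially smaller than n^5, Case 1 applies.
T(n) = Theta(n^5).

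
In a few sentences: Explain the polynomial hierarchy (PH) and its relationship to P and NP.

The polynomial hierarchy is a tower of complexity classes: Sigma_0^P = Pi_0^P = P, Sigma_1^P = NP, Pi_1^P = co-NP, and Sigma_{k+1}^P = NP^{Sigma_k^P}. PH is contained in PSPACE. If any level collapses (Sigma_k = Pi_k), the entire hierarchy collapses to that level.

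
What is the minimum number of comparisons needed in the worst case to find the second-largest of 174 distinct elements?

Lower bound: finding the max needs 174-1 comparisons. By the adversary weight-doubling argument, the max must personally win >= ceil(log_2(174)) = 8 comparisons; the 2nd-largest is among those 8 losers, needing 8-1 more comparisons. Total >= 174-1 + 8-1 = 180. A balanced knockout tournament achieves this.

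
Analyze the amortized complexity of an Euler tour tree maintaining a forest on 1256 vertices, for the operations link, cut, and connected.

An Euler tour tree stores each tree's Euler tour as a balanced BST keyed by tour position. On 1256 vertices: link concatenates two tours via O(1) splits/joins of size <= 2*1256 (O(log n)); cut splits the tour at the two occurrences of the edge (O(log n)); connected compares BST roots (O(log n) to find the root). All O(log n) amortized.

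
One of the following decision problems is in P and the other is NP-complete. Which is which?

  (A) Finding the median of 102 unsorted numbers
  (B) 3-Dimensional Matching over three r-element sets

(A) is P: linear-time selection (median-of-medians) runs in O(n).
(B) is NP-complete: one of Karp's 21 NP-complete problems.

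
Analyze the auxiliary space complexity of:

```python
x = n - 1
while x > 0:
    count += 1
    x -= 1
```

Space complexity: O(1).
Only a constant amount of auxiliary storage is used; nothing grows with n.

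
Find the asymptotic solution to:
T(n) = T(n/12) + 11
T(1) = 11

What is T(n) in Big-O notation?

Each step divides n by 12 and adds 11. After log_12(n) steps, T(n) = O(log n).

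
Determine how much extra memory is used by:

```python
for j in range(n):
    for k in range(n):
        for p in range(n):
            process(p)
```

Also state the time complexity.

Space complexity: O(1).
Only a constant amount of auxiliary storage is used; nothing grows with n.
Time complexity: O(n^3).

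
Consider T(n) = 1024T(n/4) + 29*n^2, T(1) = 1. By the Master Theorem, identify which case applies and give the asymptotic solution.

a=1024, b=4, f(n)=29*n^2.
log_4(1024) = 5 > 2.
Since f(n) = O(n^2) is polynomially smaller than n^5, Case 1 applies.
T(n) = Theta(n^5).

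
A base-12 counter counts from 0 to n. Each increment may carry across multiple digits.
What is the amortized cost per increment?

Digit at position i changes every 12^i increments. Total digit changes over n increments: n * 12/(12-1) = O(n). Amortized: O(1).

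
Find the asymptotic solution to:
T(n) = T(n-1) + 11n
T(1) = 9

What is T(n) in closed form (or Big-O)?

Unrolling: T(n) = 9 + 11*(2 + 3 + ... + n) = 9 + 11*(n(n+1)/2 - 1) = O(n^2).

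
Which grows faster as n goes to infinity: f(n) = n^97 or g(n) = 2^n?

g(n) = 2^n grows faster: any exponential with base > 1 dominates every polynomial.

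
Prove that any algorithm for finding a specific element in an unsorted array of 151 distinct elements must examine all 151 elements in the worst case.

Adversary argument: if the algorithm examines fewer than 151 elements, the adversary places the target in an unexamined position. The algorithm cannot distinguish 'not present' from 'in unexamined position'.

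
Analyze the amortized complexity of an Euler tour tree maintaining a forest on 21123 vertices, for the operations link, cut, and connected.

An Euler tour tree stores each tree's Euler tour as a balanced BST keyed by tour position. On 21123 vertices: link concatenates two tours via O(1) splits/joins of size <= 2*21123 (O(log n)); cut splits the tour at the two occurrences of the edge (O(log n)); connected compares BST roots (O(log n) to find the root). All O(log n) amortized.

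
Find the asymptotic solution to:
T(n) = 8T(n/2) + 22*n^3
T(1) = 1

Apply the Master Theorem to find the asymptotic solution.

a=8, b=2, f(n)=22*n^3. log_2(8) = 3. Case 2: T(n) = O(n^3 log n).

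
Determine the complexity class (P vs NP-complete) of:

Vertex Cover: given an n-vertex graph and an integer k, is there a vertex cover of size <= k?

This problem is NP-complete: one of Karp's 21 NP-complete problems (with k part of the input; for any fixed constant k it is in P).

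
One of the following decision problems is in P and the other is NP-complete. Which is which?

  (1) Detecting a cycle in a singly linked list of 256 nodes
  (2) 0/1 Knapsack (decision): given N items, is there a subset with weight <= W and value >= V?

(1) is P: Floyd's tortoise-and-hare runs in O(n) time, O(1) space.
(2) is NP-complete: reduces from Subset Sum.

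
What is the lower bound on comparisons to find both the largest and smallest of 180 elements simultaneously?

Pair elements first (floor(180/2) comparisons), then find max among winners and min among losers. Total: ceil(3*180/2) - 2 = 268 comparisons.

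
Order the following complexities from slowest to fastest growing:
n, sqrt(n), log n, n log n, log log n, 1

Ordered by growth rate: 1 < log log n < log n < sqrt(n) < n < n log n.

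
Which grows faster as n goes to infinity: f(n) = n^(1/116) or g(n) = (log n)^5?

f(n) = n^(1/116) grows faster: any positive power of n dominates any polylog.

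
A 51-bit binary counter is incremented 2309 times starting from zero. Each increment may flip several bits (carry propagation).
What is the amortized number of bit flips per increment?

Bit i flips on every 2^i-th increment, so over 2309 increments bit i flips floor(2309/2^i) times. Summing over i: total flips < 2 * 2309. Amortized: < 2 = O(1) per increment.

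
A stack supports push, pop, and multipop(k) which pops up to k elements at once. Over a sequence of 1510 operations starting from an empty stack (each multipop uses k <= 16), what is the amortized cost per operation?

Each element is pushed exactly once and popped at most once (whether by pop or as part of a multipop). So the total number of individual pops over the whole sequence is at most the number of pushes, which is at most 1510. Total work <= 2 * 1510, hence O(1) amortized per operation.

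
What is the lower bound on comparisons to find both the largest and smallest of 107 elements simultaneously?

Pair elements first (floor(107/2) comparisons), then find max among winners and min among losers. Total: ceil(3*107/2) - 2 = 159 comparisons.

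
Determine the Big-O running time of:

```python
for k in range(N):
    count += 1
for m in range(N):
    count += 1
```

Time complexity: O(n).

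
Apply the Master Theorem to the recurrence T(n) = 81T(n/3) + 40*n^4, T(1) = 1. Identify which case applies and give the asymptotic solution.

a=81, b=3, f(n)=40*n^4.
log_3(81) = 4, so n^(log_b(a)) = n^4.
f(n) = Theta(n^4), so Case 2 applies.
T(n) = Theta(n^4 log n).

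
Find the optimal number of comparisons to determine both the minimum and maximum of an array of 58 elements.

Naive approach: 114 comparisons (57 for max + 57 for min).
Optimal: Compare elements in pairs first (floor(n/2) = 29 comparisons), then find max among winners and min among losers (28 comparisons each).
Total: ceil(3n/2) - 2 = 85 comparisons. An adversary argument shows this is also a lower bound.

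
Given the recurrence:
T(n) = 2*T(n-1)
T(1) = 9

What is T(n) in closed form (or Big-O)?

Each step multiplies by 2. T(n) = T(1)*2^(n-1) = 9*2^(n-1).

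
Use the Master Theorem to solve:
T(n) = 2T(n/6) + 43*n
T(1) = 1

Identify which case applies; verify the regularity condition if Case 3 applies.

a=2, b=6, f(n)=43*n.
log_6(2) = 0.3869 < 1.
f(n) = Omega(n^(0.3869+epsilon)) for some epsilon > 0, so Case 3 is the candidate.
Regularity: a*f(n/b) = 2*43*(n/6)^1 = (2/6)*43*n^1 <= c*f(n) with c = 2/6 < 1. Satisfied.
Case 3: T(n) = Theta(n).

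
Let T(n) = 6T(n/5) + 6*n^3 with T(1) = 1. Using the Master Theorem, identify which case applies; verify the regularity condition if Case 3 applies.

a=6, b=5, f(n)=6*n^3.
log_5(6) = 1.113 < 3.
f(n) = Omega(n^(1.113+epsilon)) for some epsilon > 0, so Case 3 is the candidate.
Regularity: a*f(n/b) = 6*6*(n/5)^3 = (6/125)*6*n^3 <= c*f(n) with c = 6/125 < 1. Satisfied.
Case 3: T(n) = Theta(n^3).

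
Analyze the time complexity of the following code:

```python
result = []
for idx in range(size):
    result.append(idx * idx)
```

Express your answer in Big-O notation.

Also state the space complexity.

Time complexity: O(n).
Space complexity: O(n).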